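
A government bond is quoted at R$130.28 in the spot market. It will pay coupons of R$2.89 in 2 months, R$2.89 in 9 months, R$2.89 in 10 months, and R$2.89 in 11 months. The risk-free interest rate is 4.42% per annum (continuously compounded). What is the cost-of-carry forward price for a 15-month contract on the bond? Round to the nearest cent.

PV(coupons) I = 2.89·e^(−0.0442·2/12) + 2.89·e^(−0.0442·9/12) + 2.89·e^(−0.0442·10/12) + 2.89·e^(−0.0442·11/12)
I = 2.8688 + 2.7958 + 2.7855 + 2.7752 = 11.2253
F = (S − I)·e^(rT) = (130.28 − 11.2253) · e^(0.0442·15/12)
= 119.0547 · e^0.055250 = 119.0547 × 1.056805 = R$125.82

R$125.82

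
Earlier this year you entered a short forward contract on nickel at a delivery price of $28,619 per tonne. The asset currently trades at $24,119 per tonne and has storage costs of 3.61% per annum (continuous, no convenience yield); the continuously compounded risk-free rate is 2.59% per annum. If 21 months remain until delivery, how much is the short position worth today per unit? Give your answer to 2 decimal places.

$1658.92 per tonne

Current fair forward for the remaining 21 months: F = S·e^((r + u)·T), (r + u) = 0.0259 + 0.0361 = 0.0620
F = 24119 · e^(0.0620 × 21/12) = 24119 × 1.11460491 = 26883.1558
Value of long forward = (F − K)·e^(−rT) = (26883.1558 − 28619) · e^(−0.0259·21/12)
= -1735.8442 × 0.95568683 = -1658.92
Short position value = −(long value) = $1658.92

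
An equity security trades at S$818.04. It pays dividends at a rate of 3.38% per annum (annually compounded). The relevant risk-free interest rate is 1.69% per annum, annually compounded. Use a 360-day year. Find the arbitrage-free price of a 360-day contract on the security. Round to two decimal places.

F = S · (1+r)^T / (1+q)^T
= 818.04 × 1.016900 / 1.033800 = 818.04 × 0.983653
F = S$804.67

S$804.67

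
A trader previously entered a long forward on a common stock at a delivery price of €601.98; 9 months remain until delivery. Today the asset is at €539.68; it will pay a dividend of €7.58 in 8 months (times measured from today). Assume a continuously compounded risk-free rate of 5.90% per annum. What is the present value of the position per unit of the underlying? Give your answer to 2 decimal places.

PV(remaining dividends) I = 7.58·e^(−0.0590·8/12) = 7.2876
Current forward F = (S − I)·e^(rT) = (539.68 − 7.2876)·e^(0.0590·9/12) = 532.3924 × 1.045244 = 556.4800
Value (long) = (F − K)·e^(−rT) = (556.4800 − 601.98) × 0.956715 = -43.5305
Value = -€43.53

-€43.53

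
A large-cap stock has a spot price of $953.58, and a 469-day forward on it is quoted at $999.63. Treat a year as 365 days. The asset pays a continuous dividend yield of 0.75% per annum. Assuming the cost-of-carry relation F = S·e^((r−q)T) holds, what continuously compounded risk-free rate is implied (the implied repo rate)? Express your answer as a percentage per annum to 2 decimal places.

4.42%

From F = S·e^((r−q)T): (r − q) = ln(F/S)/T
ln(999.63/953.58) = ln(1.048292) = 0.047162
(r − q) = 0.047162 / (469/365) = 0.036704
r = ln(F/S)/T + q = 0.036704 + 0.0075 = 0.044204
r = 4.42%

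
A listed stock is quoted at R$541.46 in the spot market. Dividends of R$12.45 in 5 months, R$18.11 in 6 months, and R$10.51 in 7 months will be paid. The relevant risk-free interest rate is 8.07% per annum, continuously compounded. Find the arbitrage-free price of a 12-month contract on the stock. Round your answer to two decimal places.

R$544.19

PV(dividends) I = 12.45·e^(−0.0807·5/12) + 18.11·e^(−0.0807·6/12) + 10.51·e^(−0.0807·7/12)
I = 12.0383 + 17.3938 + 10.0267 = 39.4588
F = (S − I)·e^(rT) = (541.46 − 39.4588) · e^(0.0807·12/12)
= 502.0012 · e^0.080700 = 502.0012 × 1.084046 = R$544.19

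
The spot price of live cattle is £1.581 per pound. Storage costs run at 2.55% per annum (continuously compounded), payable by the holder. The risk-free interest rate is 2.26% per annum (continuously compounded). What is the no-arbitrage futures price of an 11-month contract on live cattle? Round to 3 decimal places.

Net carry = r + u − y = 0.0226 + 0.0255 − 0.0000 = 0.0481
F = S·e^((r+u−y)T) = 1.581 · e^(0.0481 × 11/12) = 1.581 · e^0.044092
= 1.581 × 1.045078 = £1.652 per pound

£1.652 per pound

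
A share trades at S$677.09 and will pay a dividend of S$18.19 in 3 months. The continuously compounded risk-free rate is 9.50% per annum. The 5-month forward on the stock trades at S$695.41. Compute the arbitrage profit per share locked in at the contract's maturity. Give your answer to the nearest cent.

S$9.46 per share

PV(dividends) I = 18.19·e^(−0.0950·3/12) = 17.7631
Fair forward F* = (S − I)·e^(rT) = (677.09 − 17.7631)·e^0.039583 = 659.3269 × 1.040377 = 685.9485
Market S$695.41 > fair 685.9485: forward overpriced → cash-and-carry (borrow at r, buy the stock and collect the dividends, short the forward).
Profit at T = |F_mkt − F*| = |695.41 − 685.9485| = S$9.46 per share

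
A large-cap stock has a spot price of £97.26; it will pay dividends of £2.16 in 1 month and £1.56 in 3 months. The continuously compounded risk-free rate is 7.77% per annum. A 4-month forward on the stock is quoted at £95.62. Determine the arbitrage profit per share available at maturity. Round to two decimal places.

£0.42 per share

PV(dividends) I = 2.16·e^(−0.0777·1/12) + 1.56·e^(−0.0777·3/12) = 3.6760
Fair forward F* = (S − I)·e^(rT) = (97.26 − 3.6760)·e^0.025900 = 93.5840 × 1.026238 = 96.0395
Market £95.62 < fair 96.0395: forward underpriced → reverse cash-and-carry (short the stock, invest proceeds at r, pay the dividends, go long the forward).
Profit at T = |F_mkt − F*| = |95.62 − 96.0395| = £0.42 per share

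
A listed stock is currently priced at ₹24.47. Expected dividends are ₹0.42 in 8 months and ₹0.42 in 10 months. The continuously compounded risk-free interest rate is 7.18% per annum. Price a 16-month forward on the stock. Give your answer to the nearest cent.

PV(dividends) I = 0.42·e^(−0.0718·8/12) + 0.42·e^(−0.0718·10/12)
I = 0.4004 + 0.3956 = 0.7960
F = (S − I)·e^(rT) = (24.47 − 0.7960) · e^(0.0718·16/12)
= 23.6740 · e^0.095733 = 23.6740 × 1.100465 = ₹26.05

₹26.05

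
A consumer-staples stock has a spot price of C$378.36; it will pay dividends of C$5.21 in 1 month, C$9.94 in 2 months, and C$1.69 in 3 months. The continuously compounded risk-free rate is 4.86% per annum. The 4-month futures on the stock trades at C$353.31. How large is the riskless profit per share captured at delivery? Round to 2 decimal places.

PV(dividends) I = 5.21·e^(−0.0486·1/12) + 9.94·e^(−0.0486·2/12) + 1.69·e^(−0.0486·3/12) = 16.7183
Fair futures F* = (S − I)·e^(rT) = (378.36 − 16.7183)·e^0.016200 = 361.6417 × 1.016332 = 367.5480
Market C$353.31 < fair 367.5480: forward underpriced → reverse cash-and-carry (short the stock, invest proceeds at r, pay the dividends, go long the forward).
Profit at T = |F_mkt − F*| = |353.31 − 367.5480| = C$14.24 per share

C$14.24 per share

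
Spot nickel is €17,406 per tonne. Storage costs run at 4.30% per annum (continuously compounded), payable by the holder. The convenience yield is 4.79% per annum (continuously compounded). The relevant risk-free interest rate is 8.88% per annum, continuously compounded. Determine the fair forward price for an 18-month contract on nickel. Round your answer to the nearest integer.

€19,740 per tonne

Net carry = r + u − y = 0.0888 + 0.0430 − 0.0479 = 0.0839
F = S·e^((r+u−y)T) = 17406 · e^(0.0839 × 18/12) = 17406 · e^0.125850
= 17406 × 1.134112 = €19,740 per tonne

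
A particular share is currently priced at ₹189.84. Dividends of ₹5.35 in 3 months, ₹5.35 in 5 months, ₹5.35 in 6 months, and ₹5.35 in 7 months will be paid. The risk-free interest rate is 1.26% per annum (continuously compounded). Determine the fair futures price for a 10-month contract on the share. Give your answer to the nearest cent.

PV(dividends) I = 5.35·e^(−0.0126·3/12) + 5.35·e^(−0.0126·5/12) + 5.35·e^(−0.0126·6/12) + 5.35·e^(−0.0126·7/12)
I = 5.3332 + 5.3220 + 5.3164 + 5.3108 = 21.2824
F = (S − I)·e^(rT) = (189.84 − 21.2824) · e^(0.0126·10/12)
= 168.5576 · e^0.010500 = 168.5576 × 1.010555 = ₹170.34

₹170.34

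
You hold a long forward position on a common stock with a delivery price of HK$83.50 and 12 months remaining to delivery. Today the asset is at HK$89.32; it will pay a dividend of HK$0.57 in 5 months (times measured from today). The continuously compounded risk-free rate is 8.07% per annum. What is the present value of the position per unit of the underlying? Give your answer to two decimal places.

HK$11.74

PV(remaining dividends) I = 0.57·e^(−0.0807·5/12) = 0.5512
Current forward F = (S − I)·e^(rT) = (89.32 − 0.5512)·e^(0.0807·12/12) = 88.7688 × 1.084046 = 96.2295
Value (long) = (F − K)·e^(−rT) = (96.2295 − 83.50) × 0.922470 = 11.7426
Value = HK$11.74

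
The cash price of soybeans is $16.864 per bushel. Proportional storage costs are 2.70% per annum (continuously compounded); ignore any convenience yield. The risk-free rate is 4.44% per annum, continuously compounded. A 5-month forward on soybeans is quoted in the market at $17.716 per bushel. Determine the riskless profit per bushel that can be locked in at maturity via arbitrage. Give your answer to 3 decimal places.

Fair forward: F* = S·e^(carry·T), with carry = (r + u) = 0.0444 + 0.0270 = 0.0714
F* = 16.864 · e^(0.0714 × 5/12) = 16.864 · e^0.029750 = 16.864 × 1.030197 = $17.3732
Market $17.716 > fair $17.3732: forward overpriced → cash-and-carry (buy spot, short the forward).
At maturity, profit = |F_mkt − F*| = |17.716 − 17.3732| = $0.343 per bushel

$0.343 per bushel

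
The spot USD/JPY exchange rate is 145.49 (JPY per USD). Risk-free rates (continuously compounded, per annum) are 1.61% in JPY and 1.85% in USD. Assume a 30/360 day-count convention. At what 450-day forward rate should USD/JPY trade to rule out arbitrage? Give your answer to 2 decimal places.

145.05

F = S·e^((r_JPY − r_USD)T) = 145.49 · e^((0.0161 − 0.0185) × 450/360)
= 145.49 · e^-0.003000 = 145.49 × 0.997004
F = 145.05 JPY per USD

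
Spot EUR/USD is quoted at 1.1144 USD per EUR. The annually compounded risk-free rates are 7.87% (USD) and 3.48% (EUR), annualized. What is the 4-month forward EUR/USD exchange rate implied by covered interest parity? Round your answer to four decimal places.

1.1299

By covered interest parity, F = S · (1+r_USD)^T / (1+r_EUR)^T
= 1.1144 × 1.025574 / 1.011468 = 1.1144 × 1.013946
F = 1.1299 USD per EUR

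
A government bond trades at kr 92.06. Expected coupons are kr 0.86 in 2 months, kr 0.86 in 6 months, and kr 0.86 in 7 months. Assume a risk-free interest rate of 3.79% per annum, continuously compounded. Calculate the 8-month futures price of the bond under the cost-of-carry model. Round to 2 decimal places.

kr 91.81

PV(coupons) I = 0.86·e^(−0.0379·2/12) + 0.86·e^(−0.0379·6/12) + 0.86·e^(−0.0379·7/12)
I = 0.8546 + 0.8439 + 0.8412 = 2.5397
F = (S − I)·e^(rT) = (92.06 − 2.5397) · e^(0.0379·8/12)
= 89.5203 · e^0.025267 = 89.5203 × 1.025589 = kr 91.81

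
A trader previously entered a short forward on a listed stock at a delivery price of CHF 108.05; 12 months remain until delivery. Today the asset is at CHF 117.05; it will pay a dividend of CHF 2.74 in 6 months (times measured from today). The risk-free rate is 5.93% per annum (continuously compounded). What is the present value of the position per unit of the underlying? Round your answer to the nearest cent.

PV(remaining dividends) I = 2.74·e^(−0.0593·6/12) = 2.6600
Current forward F = (S − I)·e^(rT) = (117.05 − 2.6600)·e^(0.0593·12/12) = 114.3900 × 1.061094 = 121.3785
Value (long) = (F − K)·e^(−rT) = (121.3785 − 108.05) × 0.942424 = 12.5611
Short position value = −(long value) = -CHF 12.56

-CHF 12.56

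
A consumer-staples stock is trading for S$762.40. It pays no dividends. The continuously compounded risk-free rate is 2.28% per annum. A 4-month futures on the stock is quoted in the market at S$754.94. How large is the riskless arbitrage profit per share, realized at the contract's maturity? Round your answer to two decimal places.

Fair futures: F* = S·e^(carry·T), with carry = r = 0.0228
F* = 762.40 · e^(0.0228 × 4/12) = 762.40 · e^0.007600 = 762.40 × 1.007629 = S$768.2163
Market S$754.94 < fair S$768.2163: forward underpriced → reverse cash-and-carry (short spot, go long the forward).
At maturity, profit = |F_mkt − F*| = |754.94 − 768.2163| = S$13.28 per share

S$13.28 per share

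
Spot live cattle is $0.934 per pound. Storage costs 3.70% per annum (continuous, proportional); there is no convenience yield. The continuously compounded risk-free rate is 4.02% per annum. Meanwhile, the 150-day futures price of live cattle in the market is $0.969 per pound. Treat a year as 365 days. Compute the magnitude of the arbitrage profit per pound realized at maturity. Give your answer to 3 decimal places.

$0.005 per pound

Fair futures: F* = S·e^(carry·T), with carry = (r + u) = 0.0402 + 0.0370 = 0.0772
F* = 0.934 · e^(0.0772 × 150/365) = 0.934 · e^0.031726 = 0.934 × 1.032235 = $0.9641
Market $0.969 > fair $0.9641: forward overpriced → cash-and-carry (buy spot, short the forward).
At maturity, profit = |F_mkt − F*| = |0.969 − 0.9641| = $0.005 per pound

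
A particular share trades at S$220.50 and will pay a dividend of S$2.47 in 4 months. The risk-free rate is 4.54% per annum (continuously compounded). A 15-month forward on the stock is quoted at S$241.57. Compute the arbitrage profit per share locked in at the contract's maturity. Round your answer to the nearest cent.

S$10.77 per share

PV(dividends) I = 2.47·e^(−0.0454·4/12) = 2.4329
Fair forward F* = (S − I)·e^(rT) = (220.50 − 2.4329)·e^0.056750 = 218.0671 × 1.058391 = 230.8003
Market S$241.57 > fair 230.8003: forward overpriced → cash-and-carry (borrow at r, buy the stock and collect the dividends, short the forward).
Profit at T = |F_mkt − F*| = |241.57 − 230.8003| = S$10.77 per share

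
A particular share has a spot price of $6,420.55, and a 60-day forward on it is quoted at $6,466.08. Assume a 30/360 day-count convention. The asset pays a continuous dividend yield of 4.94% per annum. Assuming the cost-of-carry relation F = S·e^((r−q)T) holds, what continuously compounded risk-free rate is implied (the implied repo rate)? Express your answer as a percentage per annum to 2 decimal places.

From F = S·e^((r−q)T): (r − q) = ln(F/S)/T
ln(6466.08/6420.55) = ln(1.007091) = 0.007066
(r − q) = 0.007066 / (60/360) = 0.042396
r = ln(F/S)/T + q = 0.042396 + 0.0494 = 0.091796
r = 9.18%

9.18%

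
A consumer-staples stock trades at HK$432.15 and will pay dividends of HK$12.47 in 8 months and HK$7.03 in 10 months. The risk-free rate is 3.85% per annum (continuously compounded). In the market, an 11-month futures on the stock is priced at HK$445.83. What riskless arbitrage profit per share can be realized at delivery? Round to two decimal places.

PV(dividends) I = 12.47·e^(−0.0385·8/12) + 7.03·e^(−0.0385·10/12) = 18.9620
Fair futures F* = (S − I)·e^(rT) = (432.15 − 18.9620)·e^0.035292 = 413.1880 × 1.035922 = 428.0305
Market HK$445.83 > fair 428.0305: forward overpriced → cash-and-carry (borrow at r, buy the stock and collect the dividends, short the forward).
Profit at T = |F_mkt − F*| = |445.83 − 428.0305| = HK$17.80 per share

HK$17.80 per share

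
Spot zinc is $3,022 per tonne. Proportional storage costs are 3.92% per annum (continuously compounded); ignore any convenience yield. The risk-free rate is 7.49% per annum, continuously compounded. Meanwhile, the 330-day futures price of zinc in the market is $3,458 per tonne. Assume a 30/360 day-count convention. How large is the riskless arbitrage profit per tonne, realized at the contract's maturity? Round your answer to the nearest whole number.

$103 per tonne

Fair futures: F* = S·e^(carry·T), with carry = (r + u) = 0.0749 + 0.0392 = 0.1141
F* = 3022 · e^(0.1141 × 330/360) = 3022 · e^0.104592 = 3022 × 1.110258 = $3355.1997
Market $3458 > fair $3355.1997: forward overpriced → cash-and-carry (buy spot, short the forward).
At maturity, profit = |F_mkt − F*| = |3458 − 3355.1997| = $103 per tonne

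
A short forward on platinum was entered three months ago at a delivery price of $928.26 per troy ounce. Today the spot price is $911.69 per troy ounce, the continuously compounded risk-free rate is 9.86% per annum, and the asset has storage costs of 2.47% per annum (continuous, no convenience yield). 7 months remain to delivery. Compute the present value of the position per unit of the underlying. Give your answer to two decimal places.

Current fair forward for the remaining 7 months: F = S·e^((r + u)·T), (r + u) = 0.0986 + 0.0247 = 0.1233
F = 911.69 · e^(0.1233 × 7/12) = 911.69 × 1.074575 = 979.6793
Value of long forward = (F − K)·e^(−rT) = (979.6793 − 928.26) · e^(−0.0986·7/12)
= 51.4193 × 0.944106 = 48.55
Short position value = −(long value) = -$48.55

-$48.55 per troy ounce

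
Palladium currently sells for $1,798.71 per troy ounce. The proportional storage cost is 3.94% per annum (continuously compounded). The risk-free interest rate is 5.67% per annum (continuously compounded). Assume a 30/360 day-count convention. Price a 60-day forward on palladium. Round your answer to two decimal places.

$1,827.75 per troy ounce

Net carry = r + u − y = 0.0567 + 0.0394 − 0.0000 = 0.0961
F = S·e^((r+u−y)T) = 1798.71 · e^(0.0961 × 60/360) = 1798.71 · e^0.01601667
= 1798.71 × 1.01614562 = $1,827.75 per troy ounce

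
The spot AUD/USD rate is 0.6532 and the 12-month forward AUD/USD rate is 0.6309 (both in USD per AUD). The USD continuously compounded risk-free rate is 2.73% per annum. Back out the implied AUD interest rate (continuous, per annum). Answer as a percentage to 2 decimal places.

F = S·e^((r_USD − r_AUD)T) ⇒ r_AUD = r_USD − ln(F/S)/T
ln(0.6309/0.6532) = -0.034736; /(12/12) = -0.034736
r_AUD = 0.0273 + 0.034736 = 0.062036
r_AUD = 6.20%

6.20%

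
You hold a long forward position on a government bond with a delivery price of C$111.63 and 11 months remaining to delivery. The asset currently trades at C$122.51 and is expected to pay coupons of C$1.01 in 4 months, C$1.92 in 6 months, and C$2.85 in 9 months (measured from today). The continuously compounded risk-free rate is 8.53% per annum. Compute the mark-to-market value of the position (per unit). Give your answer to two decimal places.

C$13.78

PV(remaining coupons) I = 1.01·e^(−0.0853·4/12) + 1.92·e^(−0.0853·6/12) + 2.85·e^(−0.0853·9/12) = 5.4949
Current forward F = (S − I)·e^(rT) = (122.51 − 5.4949)·e^(0.0853·11/12) = 117.0151 × 1.081330 = 126.5319
Value (long) = (F − K)·e^(−rT) = (126.5319 − 111.63) × 0.924787 = 13.7811
Value = C$13.78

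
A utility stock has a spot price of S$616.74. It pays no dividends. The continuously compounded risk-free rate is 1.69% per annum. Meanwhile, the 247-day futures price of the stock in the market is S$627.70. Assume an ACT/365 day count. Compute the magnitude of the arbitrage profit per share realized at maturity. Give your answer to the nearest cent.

Fair futures: F* = S·e^(carry·T), with carry = r = 0.0169
F* = 616.74 · e^(0.0169 × 247/365) = 616.74 · e^0.011436 = 616.74 × 1.011502 = S$623.8337
Market S$627.70 > fair S$623.8337: forward overpriced → cash-and-carry (buy spot, short the forward).
At maturity, profit = |F_mkt − F*| = |627.70 − 623.8337| = S$3.87 per share

S$3.87 per share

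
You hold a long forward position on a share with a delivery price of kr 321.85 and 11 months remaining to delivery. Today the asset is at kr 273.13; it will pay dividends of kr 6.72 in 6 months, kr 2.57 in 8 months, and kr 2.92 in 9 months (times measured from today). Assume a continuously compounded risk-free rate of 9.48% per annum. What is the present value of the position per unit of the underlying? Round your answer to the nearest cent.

PV(remaining dividends) I = 6.72·e^(−0.0948·6/12) + 2.57·e^(−0.0948·8/12) + 2.92·e^(−0.0948·9/12) = 11.5411
Current forward F = (S − I)·e^(rT) = (273.13 − 11.5411)·e^(0.0948·11/12) = 261.5889 × 1.090788 = 285.3380
Value (long) = (F − K)·e^(−rT) = (285.3380 − 321.85) × 0.916769 = -33.4731
Value = -kr 33.47

-kr 33.47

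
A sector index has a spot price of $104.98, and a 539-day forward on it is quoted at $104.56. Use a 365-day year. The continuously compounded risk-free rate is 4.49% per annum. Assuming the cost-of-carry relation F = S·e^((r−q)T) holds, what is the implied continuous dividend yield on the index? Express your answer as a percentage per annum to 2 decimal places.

4.76%

From F = S·e^((r−q)T): (r − q) = ln(F/S)/T
ln(104.56/104.98) = ln(0.995999) = -0.004009
(r − q) = -0.004009 / (539/365) = -0.002715
q = r − ln(F/S)/T = 0.0449 + 0.002715 = 0.047615
q = 4.76%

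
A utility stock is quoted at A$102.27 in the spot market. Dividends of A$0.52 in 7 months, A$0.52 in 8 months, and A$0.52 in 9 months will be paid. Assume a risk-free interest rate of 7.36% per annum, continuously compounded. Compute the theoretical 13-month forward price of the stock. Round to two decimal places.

A$109.15

PV(dividends) I = 0.52·e^(−0.0736·7/12) + 0.52·e^(−0.0736·8/12) + 0.52·e^(−0.0736·9/12)
I = 0.4981 + 0.4951 + 0.4921 = 1.4853
F = (S − I)·e^(rT) = (102.27 − 1.4853) · e^(0.0736·13/12)
= 100.7847 · e^0.079733 = 100.7847 × 1.082998 = A$109.15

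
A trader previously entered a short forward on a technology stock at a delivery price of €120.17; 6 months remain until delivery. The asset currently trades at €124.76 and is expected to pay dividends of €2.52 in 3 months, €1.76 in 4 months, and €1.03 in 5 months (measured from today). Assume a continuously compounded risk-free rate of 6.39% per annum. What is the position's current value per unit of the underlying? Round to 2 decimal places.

PV(remaining dividends) I = 2.52·e^(−0.0639·3/12) + 1.76·e^(−0.0639·4/12) + 1.03·e^(−0.0639·5/12) = 5.2059
Current forward F = (S − I)·e^(rT) = (124.76 − 5.2059)·e^(0.0639·6/12) = 119.5541 × 1.032466 = 123.4355
Value (long) = (F − K)·e^(−rT) = (123.4355 − 120.17) × 0.968555 = 3.1628
Short position value = −(long value) = -€3.16

-€3.16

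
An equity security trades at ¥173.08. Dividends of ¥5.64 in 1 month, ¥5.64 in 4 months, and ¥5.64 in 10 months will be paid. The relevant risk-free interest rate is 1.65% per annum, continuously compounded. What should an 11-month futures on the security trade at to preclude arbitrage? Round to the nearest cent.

PV(dividends) I = 5.64·e^(−0.0165·1/12) + 5.64·e^(−0.0165·4/12) + 5.64·e^(−0.0165·10/12)
I = 5.6323 + 5.6091 + 5.5630 = 16.8044
F = (S − I)·e^(rT) = (173.08 − 16.8044) · e^(0.0165·11/12)
= 156.2756 · e^0.015125 = 156.2756 × 1.015240 = ¥158.66

¥158.66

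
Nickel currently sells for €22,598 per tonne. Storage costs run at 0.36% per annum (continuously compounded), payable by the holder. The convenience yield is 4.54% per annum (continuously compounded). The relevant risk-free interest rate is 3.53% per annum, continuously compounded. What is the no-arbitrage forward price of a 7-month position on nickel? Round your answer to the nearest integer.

€22,512 per tonne

Net carry = r + u − y = 0.0353 + 0.0036 − 0.0454 = -0.0065
F = S·e^((r+u−y)T) = 22598 · e^(-0.0065 × 7/12) = 22598 · e^-0.003792
= 22598 × 0.996215 = €22,512 per tonne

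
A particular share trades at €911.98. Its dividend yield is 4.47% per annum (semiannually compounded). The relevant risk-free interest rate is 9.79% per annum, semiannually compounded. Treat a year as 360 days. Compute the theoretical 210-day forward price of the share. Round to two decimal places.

€939.72

F = S · (1+r/2)^(2T) / (1+q/2)^(2T)
= 911.98 × 1.057338 / 1.026123 = 911.98 × 1.030420
F = €939.72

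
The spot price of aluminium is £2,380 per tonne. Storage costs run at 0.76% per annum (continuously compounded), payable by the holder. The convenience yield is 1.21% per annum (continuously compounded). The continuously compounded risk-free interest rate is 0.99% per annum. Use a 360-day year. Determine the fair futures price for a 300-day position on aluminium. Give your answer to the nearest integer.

Net carry = r + u − y = 0.0099 + 0.0076 − 0.0121 = 0.0054
F = S·e^((r+u−y)T) = 2380 · e^(0.0054 × 300/360) = 2380 · e^0.004500
= 2380 × 1.004510 = £2,391 per tonne

£2,391 per tonne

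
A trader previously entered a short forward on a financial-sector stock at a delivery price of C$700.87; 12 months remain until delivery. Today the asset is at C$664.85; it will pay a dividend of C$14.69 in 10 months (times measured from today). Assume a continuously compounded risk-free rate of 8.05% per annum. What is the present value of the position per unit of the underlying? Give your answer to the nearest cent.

-C$4.45

PV(remaining dividends) I = 14.69·e^(−0.0805·10/12) = 13.7369
Current forward F = (S − I)·e^(rT) = (664.85 − 13.7369)·e^(0.0805·12/12) = 651.1131 × 1.083829 = 705.6953
Value (long) = (F − K)·e^(−rT) = (705.6953 − 700.87) × 0.922655 = 4.4521
Short position value = −(long value) = -C$4.45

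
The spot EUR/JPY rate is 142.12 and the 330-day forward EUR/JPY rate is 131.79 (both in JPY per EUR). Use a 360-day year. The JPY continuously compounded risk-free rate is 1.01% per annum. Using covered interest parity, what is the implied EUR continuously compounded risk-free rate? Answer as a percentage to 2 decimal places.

F = S·e^((r_JPY − r_EUR)T) ⇒ r_EUR = r_JPY − ln(F/S)/T
ln(131.79/142.12) = -0.075462; /(330/360) = -0.082322
r_EUR = 0.0101 + 0.082322 = 0.092422
r_EUR = 9.24%

9.24%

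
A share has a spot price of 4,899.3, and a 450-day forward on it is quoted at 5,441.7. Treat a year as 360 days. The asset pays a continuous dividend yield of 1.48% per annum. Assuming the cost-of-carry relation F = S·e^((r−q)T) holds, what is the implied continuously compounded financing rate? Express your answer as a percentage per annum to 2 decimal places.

From F = S·e^((r−q)T): (r − q) = ln(F/S)/T
ln(5441.7/4899.3) = ln(1.110710) = 0.104999
(r − q) = 0.104999 / (450/360) = 0.083999
r = ln(F/S)/T + q = 0.083999 + 0.0148 = 0.098799
r = 9.88%

9.88%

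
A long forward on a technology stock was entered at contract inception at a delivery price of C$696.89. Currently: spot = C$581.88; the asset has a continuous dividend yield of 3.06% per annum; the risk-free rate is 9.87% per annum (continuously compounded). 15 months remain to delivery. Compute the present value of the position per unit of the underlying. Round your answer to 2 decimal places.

Current fair forward for the remaining 15 months: F = S·e^((r − q)·T), (r − q) = 0.0987 − 0.0306 = 0.0681
F = 581.88 · e^(0.0681 × 15/12) = 581.88 × 1.088853 = 633.5818
Value of long forward = (F − K)·e^(−rT) = (633.5818 − 696.89) · e^(−0.0987·15/12)
= -63.3082 × 0.883932 = -55.96

-C$55.96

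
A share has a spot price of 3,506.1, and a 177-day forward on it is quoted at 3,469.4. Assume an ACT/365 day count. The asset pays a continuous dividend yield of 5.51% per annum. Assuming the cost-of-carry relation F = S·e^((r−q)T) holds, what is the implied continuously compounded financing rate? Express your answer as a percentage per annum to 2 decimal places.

3.34%

From F = S·e^((r−q)T): (r − q) = ln(F/S)/T
ln(3469.4/3506.1) = ln(0.989533) = -0.010522
(r − q) = -0.010522 / (177/365) = -0.021698
r = ln(F/S)/T + q = -0.021698 + 0.0551 = 0.033402
r = 3.34%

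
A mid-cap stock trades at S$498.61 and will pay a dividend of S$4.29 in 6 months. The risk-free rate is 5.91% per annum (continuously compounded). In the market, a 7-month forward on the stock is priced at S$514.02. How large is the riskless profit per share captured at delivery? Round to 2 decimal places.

S$2.23 per share

PV(dividends) I = 4.29·e^(−0.0591·6/12) = 4.1651
Fair forward F* = (S − I)·e^(rT) = (498.61 − 4.1651)·e^0.034475 = 494.4449 × 1.035076 = 511.7880
Market S$514.02 > fair 511.7880: forward overpriced → cash-and-carry (borrow at r, buy the stock and collect the dividends, short the forward).
Profit at T = |F_mkt − F*| = |514.02 − 511.7880| = S$2.23 per share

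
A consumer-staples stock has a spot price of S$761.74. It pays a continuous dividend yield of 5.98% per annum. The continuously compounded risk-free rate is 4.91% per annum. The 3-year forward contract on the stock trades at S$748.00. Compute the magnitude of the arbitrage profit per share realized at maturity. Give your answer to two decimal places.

S$10.32 per share

Fair forward: F* = S·e^(carry·T), with carry = (r − q) = 0.0491 − 0.0598 = -0.0107
F* = 761.74 · e^(-0.0107 × 3) = 761.74 · e^-0.032100 = 761.74 × 0.968410 = S$737.6766
Market S$748.00 > fair S$737.6766: forward overpriced → cash-and-carry (buy spot, short the forward).
At maturity, profit = |F_mkt − F*| = |748.00 − 737.6766| = S$10.32 per share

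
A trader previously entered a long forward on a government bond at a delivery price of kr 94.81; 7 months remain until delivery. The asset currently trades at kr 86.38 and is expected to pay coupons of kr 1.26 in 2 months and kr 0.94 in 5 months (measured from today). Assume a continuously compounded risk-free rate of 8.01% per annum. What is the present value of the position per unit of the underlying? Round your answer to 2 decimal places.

PV(remaining coupons) I = 1.26·e^(−0.0801·2/12) + 0.94·e^(−0.0801·5/12) = 2.1524
Current forward F = (S − I)·e^(rT) = (86.38 − 2.1524)·e^(0.0801·7/12) = 84.2276 × 1.047834 = 88.2565
Value (long) = (F − K)·e^(−rT) = (88.2565 − 94.81) × 0.954350 = -6.2543
Value = -kr 6.25

-kr 6.25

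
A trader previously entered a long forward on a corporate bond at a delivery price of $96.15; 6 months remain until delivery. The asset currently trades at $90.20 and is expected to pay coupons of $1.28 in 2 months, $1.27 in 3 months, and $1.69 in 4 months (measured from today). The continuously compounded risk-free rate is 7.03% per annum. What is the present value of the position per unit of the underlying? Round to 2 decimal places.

-$6.79

PV(remaining coupons) I = 1.28·e^(−0.0703·2/12) + 1.27·e^(−0.0703·3/12) + 1.69·e^(−0.0703·4/12) = 4.1638
Current forward F = (S − I)·e^(rT) = (90.20 − 4.1638)·e^(0.0703·6/12) = 86.0362 × 1.035775 = 89.1141
Value (long) = (F − K)·e^(−rT) = (89.1141 − 96.15) × 0.965461 = -6.7929
Value = -$6.79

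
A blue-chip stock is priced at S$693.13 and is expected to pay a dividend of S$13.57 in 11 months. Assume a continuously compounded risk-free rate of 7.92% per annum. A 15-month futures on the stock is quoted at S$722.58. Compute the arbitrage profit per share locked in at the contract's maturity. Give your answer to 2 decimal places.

S$28.75 per share

PV(dividends) I = 13.57·e^(−0.0792·11/12) = 12.6197
Fair futures F* = (S − I)·e^(rT) = (693.13 − 12.6197)·e^0.099000 = 680.5103 × 1.104066 = 751.3283
Market S$722.58 < fair 751.3283: forward underpriced → reverse cash-and-carry (short the stock, invest proceeds at r, pay the dividends, go long the forward).
Profit at T = |F_mkt − F*| = |722.58 − 751.3283| = S$28.75 per share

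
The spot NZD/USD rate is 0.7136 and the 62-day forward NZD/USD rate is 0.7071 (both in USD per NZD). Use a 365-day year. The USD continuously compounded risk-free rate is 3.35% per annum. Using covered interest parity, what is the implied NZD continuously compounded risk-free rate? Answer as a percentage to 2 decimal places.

8.74%

F = S·e^((r_USD − r_NZD)T) ⇒ r_NZD = r_USD − ln(F/S)/T
ln(0.7071/0.7136) = -0.009150; /(62/365) = -0.053867
r_NZD = 0.0335 + 0.053867 = 0.087367
r_NZD = 8.74%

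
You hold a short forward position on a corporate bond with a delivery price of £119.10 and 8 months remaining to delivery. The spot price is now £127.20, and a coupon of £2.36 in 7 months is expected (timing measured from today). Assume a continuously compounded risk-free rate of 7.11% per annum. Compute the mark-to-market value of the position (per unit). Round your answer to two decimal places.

-£11.35

PV(remaining coupons) I = 2.36·e^(−0.0711·7/12) = 2.2641
Current forward F = (S − I)·e^(rT) = (127.20 − 2.2641)·e^(0.0711·8/12) = 124.9359 × 1.048541 = 131.0004
Value (long) = (F − K)·e^(−rT) = (131.0004 − 119.10) × 0.953706 = 11.3495
Short position value = −(long value) = -£11.35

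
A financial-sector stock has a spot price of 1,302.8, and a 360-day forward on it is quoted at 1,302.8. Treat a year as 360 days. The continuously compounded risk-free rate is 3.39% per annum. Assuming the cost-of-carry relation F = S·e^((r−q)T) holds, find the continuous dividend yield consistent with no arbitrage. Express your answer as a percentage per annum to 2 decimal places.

3.39%

From F = S·e^((r−q)T): (r − q) = ln(F/S)/T
ln(1302.8/1302.8) = ln(1.000000) = 0.000000
(r − q) = 0.000000 / (360/360) = 0.000000
q = r − ln(F/S)/T = 0.0339 + 0.000000 = 0.033900
q = 3.39%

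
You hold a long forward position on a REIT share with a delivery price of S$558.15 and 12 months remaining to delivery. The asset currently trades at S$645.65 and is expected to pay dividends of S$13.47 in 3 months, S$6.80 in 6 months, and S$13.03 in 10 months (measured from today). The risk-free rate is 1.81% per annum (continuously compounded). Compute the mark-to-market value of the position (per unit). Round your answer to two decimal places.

S$64.53

PV(remaining dividends) I = 13.47·e^(−0.0181·3/12) + 6.80·e^(−0.0181·6/12) + 13.03·e^(−0.0181·10/12) = 32.9829
Current forward F = (S − I)·e^(rT) = (645.65 − 32.9829)·e^(0.0181·12/12) = 612.6671 × 1.018265 = 623.8575
Value (long) = (F − K)·e^(−rT) = (623.8575 − 558.15) × 0.982063 = 64.5289
Value = S$64.53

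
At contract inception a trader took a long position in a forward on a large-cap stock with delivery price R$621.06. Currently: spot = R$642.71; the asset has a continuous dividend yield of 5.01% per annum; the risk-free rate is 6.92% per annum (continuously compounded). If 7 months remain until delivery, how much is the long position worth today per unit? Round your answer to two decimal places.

Current fair forward for the remaining 7 months: F = S·e^((r − q)·T), (r − q) = 0.0692 − 0.0501 = 0.0191
F = 642.71 · e^(0.0191 × 7/12) = 642.71 × 1.011204 = 649.9109
Value of long forward = (F − K)·e^(−rT) = (649.9109 − 621.06) · e^(−0.0692·7/12)
= 28.8509 × 0.960437 = 27.71

R$27.71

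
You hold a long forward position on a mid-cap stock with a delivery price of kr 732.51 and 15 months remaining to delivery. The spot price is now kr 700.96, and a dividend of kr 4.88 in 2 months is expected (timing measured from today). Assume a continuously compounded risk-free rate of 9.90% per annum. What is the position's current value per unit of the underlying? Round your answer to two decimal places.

kr 48.91

PV(remaining dividends) I = 4.88·e^(−0.0990·2/12) = 4.8001
Current forward F = (S − I)·e^(rT) = (700.96 − 4.8001)·e^(0.0990·15/12) = 696.1599 × 1.131733 = 787.8671
Value (long) = (F − K)·e^(−rT) = (787.8671 − 732.51) × 0.883601 = 48.9136
Value = kr 48.91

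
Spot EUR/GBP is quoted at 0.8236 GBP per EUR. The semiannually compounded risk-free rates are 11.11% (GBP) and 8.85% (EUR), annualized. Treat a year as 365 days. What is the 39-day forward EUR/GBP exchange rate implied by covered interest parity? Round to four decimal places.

By covered interest parity, F = S · (1+r_GBP/2)^(2T) / (1+r_EUR/2)^(2T)
= 0.8236 × 1.011620 / 1.009296 = 0.8236 × 1.002303
F = 0.8255 GBP per EUR

0.8255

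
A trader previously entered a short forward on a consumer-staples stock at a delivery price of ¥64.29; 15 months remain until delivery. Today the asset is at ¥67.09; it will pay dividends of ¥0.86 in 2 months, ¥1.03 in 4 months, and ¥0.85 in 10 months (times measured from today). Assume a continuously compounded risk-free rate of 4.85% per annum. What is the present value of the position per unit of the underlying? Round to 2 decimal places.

PV(remaining dividends) I = 0.86·e^(−0.0485·2/12) + 1.03·e^(−0.0485·4/12) + 0.85·e^(−0.0485·10/12) = 2.6829
Current forward F = (S − I)·e^(rT) = (67.09 − 2.6829)·e^(0.0485·15/12) = 64.4071 × 1.062500 = 68.4325
Value (long) = (F − K)·e^(−rT) = (68.4325 − 64.29) × 0.941176 = 3.8988
Short position value = −(long value) = -¥3.90

-¥3.90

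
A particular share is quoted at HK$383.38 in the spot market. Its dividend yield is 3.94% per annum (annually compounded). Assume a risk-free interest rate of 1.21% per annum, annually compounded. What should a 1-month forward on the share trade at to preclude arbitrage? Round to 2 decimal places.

F = S · (1+r)^T / (1+q)^T
= 383.38 × 1.001003 / 1.003225 = 383.38 × 0.997785
F = HK$382.53

HK$382.53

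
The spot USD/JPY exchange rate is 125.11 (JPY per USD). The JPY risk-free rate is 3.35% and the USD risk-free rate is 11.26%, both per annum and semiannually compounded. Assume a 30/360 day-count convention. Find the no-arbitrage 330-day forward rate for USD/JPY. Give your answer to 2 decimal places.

116.66

By covered interest parity, F = S · (1+r_JPY/2)^(2T) / (1+r_USD/2)^(2T)
= 125.11 × 1.030922 / 1.105631 = 125.11 × 0.932429
F = 116.66 JPY per USD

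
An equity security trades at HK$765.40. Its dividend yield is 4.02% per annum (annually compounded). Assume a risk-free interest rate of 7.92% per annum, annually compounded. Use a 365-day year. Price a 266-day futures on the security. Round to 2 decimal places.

HK$786.21

F = S · (1+r)^T / (1+q)^T
= 765.40 × 1.057118 / 1.029139 = 765.40 × 1.027187
F = HK$786.21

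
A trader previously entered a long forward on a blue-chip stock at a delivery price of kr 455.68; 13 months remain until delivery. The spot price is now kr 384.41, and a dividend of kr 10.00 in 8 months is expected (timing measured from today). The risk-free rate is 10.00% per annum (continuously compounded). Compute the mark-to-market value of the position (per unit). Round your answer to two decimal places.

-kr 33.84

PV(remaining dividends) I = 10.00·e^(−0.1000·8/12) = 9.3551
Current forward F = (S − I)·e^(rT) = (384.41 − 9.3551)·e^(0.1000·13/12) = 375.0549 × 1.114419 = 417.9683
Value (long) = (F − K)·e^(−rT) = (417.9683 − 455.68) × 0.897328 = -33.8398
Value = -kr 33.84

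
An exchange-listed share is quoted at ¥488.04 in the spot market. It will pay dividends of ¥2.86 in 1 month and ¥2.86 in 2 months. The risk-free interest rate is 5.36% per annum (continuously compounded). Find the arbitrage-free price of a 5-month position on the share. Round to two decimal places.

¥493.25

PV(dividends) I = 2.86·e^(−0.0536·1/12) + 2.86·e^(−0.0536·2/12)
I = 2.8473 + 2.8346 = 5.6819
F = (S − I)·e^(rT) = (488.04 − 5.6819) · e^(0.0536·5/12)
= 482.3581 · e^0.022333 = 482.3581 × 1.022584 = ¥493.25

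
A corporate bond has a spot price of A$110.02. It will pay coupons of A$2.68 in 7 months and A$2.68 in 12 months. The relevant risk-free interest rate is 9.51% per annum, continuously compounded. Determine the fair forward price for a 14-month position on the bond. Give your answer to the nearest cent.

PV(coupons) I = 2.68·e^(−0.0951·7/12) + 2.68·e^(−0.0951·12/12)
I = 2.5354 + 2.4369 = 4.9723
F = (S − I)·e^(rT) = (110.02 − 4.9723) · e^(0.0951·14/12)
= 105.0477 · e^0.110950 = 105.0477 × 1.117339 = A$117.37

A$117.37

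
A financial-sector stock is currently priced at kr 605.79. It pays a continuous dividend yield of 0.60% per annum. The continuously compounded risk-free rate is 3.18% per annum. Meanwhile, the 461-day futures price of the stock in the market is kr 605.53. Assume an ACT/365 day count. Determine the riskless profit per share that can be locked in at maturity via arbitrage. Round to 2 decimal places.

kr 20.33 per share

Fair futures: F* = S·e^(carry·T), with carry = (r − q) = 0.0318 − 0.0060 = 0.0258
F* = 605.79 · e^(0.0258 × 461/365) = 605.79 · e^0.032586 = 605.79 × 1.033123 = kr 625.8556
Market kr 605.53 < fair kr 625.8556: forward underpriced → reverse cash-and-carry (short spot, go long the forward).
At maturity, profit = |F_mkt − F*| = |605.53 − 625.8556| = kr 20.33 per share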